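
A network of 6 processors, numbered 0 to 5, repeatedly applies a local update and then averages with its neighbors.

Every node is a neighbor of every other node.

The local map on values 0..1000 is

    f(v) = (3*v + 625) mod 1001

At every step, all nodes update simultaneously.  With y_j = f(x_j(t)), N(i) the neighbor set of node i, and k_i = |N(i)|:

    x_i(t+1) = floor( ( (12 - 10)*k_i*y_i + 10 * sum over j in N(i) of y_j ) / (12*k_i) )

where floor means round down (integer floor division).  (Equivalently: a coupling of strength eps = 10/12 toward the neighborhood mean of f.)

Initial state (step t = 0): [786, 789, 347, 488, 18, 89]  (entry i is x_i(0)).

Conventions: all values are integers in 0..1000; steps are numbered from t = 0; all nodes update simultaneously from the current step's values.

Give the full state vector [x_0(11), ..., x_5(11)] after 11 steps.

Simulating step by step:
t=0: [786, 789, 347, 488, 18, 89]
t=1: [715, 715, 715, 715, 715, 715]
t=2: [768, 768, 768, 768, 768, 768]
t=3: [927, 927, 927, 927, 927, 927]
t=4: [403, 403, 403, 403, 403, 403]
t=5: [833, 833, 833, 833, 833, 833]
t=6: [121, 121, 121, 121, 121, 121]
t=7: [988, 988, 988, 988, 988, 988]
t=8: [586, 586, 586, 586, 586, 586]
t=9: [381, 381, 381, 381, 381, 381]
t=10: [767, 767, 767, 767, 767, 767]
t=11: [924, 924, 924, 924, 924, 924]

Answer: [924, 924, 924, 924, 924, 924]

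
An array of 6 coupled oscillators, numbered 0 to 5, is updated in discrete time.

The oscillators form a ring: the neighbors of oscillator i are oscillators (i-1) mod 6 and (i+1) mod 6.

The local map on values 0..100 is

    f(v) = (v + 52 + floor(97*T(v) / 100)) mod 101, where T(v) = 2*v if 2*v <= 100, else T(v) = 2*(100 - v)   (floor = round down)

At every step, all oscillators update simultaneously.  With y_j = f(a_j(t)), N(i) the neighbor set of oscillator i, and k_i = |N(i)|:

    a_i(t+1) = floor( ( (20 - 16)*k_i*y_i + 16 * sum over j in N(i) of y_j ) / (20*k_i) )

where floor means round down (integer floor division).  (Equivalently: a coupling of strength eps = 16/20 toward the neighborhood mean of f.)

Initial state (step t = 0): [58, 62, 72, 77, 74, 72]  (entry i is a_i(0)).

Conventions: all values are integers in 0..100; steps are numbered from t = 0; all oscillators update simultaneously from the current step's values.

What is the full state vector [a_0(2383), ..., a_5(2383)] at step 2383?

Simulating step by step:
t=0: [58, 62, 72, 77, 74, 72]
t=1: [83, 84, 78, 75, 74, 81]
t=2: [66, 68, 70, 73, 71, 70]
t=3: [80, 80, 78, 78, 77, 79]
t=4: [69, 69, 70, 71, 70, 70]
t=5: [79, 79, 79, 78, 78, 79]
t=6: [70, 70, 70, 70, 70, 70]
t=7: [79, 79, 79, 79, 79, 79]
t=8: [70, 70, 70, 70, 70, 70]

Answer: [79, 79, 79, 79, 79, 79]
Key observation: The state at step 6, [70, 70, 70, 70, 70, 70], reappears at step 8: the system is in a cycle of period 2 from step 6 on.  Therefore the state at step 2383 equals the state at step 6 + ((2383 - 6) mod 2) = 7, which is [79, 79, 79, 79, 79, 79].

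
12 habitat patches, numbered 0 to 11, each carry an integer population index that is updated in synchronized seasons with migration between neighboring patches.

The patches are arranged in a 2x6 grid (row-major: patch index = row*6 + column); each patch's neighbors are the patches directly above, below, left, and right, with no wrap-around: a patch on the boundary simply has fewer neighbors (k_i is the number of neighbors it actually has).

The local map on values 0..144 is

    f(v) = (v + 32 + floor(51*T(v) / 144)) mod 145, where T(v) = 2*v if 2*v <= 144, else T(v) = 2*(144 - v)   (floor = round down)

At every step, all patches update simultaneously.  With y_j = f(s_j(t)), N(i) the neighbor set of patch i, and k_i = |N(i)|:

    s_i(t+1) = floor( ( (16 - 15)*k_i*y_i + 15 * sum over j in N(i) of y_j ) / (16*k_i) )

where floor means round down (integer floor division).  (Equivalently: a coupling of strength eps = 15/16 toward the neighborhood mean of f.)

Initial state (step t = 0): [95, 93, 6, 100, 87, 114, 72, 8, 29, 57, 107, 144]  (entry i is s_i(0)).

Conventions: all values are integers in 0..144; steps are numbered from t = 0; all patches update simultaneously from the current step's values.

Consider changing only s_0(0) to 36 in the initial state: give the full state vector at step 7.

Answer: [70, 73, 77, 87, 119, 75, 77, 68, 68, 89, 70, 116]
Key observation: This trace re-runs the system from the modified initial state.

Derivation:
t=0: [36, 93, 6, 100, 87, 114, 72, 8, 29, 57, 107, 144]
t=1: [18, 57, 38, 58, 19, 22, 65, 36, 72, 45, 55, 21]
t=2: [131, 86, 90, 91, 105, 65, 81, 93, 93, 89, 82, 95]
t=3: [13, 19, 15, 15, 54, 25, 20, 14, 15, 14, 16, 73]
t=4: [64, 55, 59, 77, 67, 67, 55, 61, 55, 57, 62, 62]
t=5: [126, 135, 89, 82, 46, 64, 137, 125, 131, 93, 92, 73]
t=6: [27, 21, 21, 44, 59, 65, 25, 27, 18, 17, 43, 73]
t=7: [70, 73, 77, 87, 119, 75, 77, 68, 68, 89, 70, 116]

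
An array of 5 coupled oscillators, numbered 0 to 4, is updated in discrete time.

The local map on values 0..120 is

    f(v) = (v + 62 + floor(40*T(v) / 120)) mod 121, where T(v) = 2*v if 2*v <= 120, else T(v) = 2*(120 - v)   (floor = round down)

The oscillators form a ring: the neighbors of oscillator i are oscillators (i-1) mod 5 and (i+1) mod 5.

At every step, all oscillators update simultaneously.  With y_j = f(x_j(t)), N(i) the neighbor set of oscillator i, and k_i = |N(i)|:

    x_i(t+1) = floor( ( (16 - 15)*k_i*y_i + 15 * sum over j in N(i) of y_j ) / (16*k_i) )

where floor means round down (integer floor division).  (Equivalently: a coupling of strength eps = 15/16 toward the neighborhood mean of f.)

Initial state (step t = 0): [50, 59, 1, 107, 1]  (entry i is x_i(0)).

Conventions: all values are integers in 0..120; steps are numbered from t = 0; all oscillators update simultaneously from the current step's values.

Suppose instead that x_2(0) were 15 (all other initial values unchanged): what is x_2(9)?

Answer: x_2(9) = 102
Key observation: This trace re-runs the system from the modified initial state.

Derivation:
t=0: [50, 59, 15, 107, 1]
t=1: [49, 54, 49, 73, 41]
t=2: [20, 22, 37, 17, 31]
t=3: [104, 51, 88, 59, 93]
t=4: [40, 50, 33, 50, 47]
t=5: [20, 59, 29, 65, 15]
t=6: [65, 98, 44, 94, 69]
t=7: [48, 29, 50, 30, 46]
t=8: [60, 27, 105, 26, 63]
t=9: [72, 52, 102, 52, 71]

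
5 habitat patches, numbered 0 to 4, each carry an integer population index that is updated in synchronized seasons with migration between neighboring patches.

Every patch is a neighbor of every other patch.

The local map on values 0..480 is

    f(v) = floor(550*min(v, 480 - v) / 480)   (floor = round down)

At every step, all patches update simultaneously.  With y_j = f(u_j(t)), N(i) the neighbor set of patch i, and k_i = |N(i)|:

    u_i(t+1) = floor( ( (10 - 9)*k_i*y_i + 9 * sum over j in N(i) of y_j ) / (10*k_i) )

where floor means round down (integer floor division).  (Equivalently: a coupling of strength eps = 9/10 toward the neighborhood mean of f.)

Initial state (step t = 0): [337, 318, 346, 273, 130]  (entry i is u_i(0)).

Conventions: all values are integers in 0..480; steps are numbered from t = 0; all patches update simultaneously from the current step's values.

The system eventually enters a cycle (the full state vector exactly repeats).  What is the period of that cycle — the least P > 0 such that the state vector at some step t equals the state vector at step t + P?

Simulating step by step:
t=0: [337, 318, 346, 273, 130]
t=1: [178, 176, 180, 169, 180]
t=2: [201, 201, 201, 202, 201]
t=3: [230, 230, 230, 230, 230]
t=4: [263, 263, 263, 263, 263]
t=5: [248, 248, 248, 248, 248]
t=6: [265, 265, 265, 265, 265]
t=7: [246, 246, 246, 246, 246]
t=8: [268, 268, 268, 268, 268]
t=9: [242, 242, 242, 242, 242]
t=10: [272, 272, 272, 272, 272]
t=11: [238, 238, 238, 238, 238]
t=12: [272, 272, 272, 272, 272]

Answer: 2
Key observation: The state at step 10, [272, 272, 272, 272, 272], reappears at step 12 — and no state repeats earlier — so the cycle the system enters has period 2.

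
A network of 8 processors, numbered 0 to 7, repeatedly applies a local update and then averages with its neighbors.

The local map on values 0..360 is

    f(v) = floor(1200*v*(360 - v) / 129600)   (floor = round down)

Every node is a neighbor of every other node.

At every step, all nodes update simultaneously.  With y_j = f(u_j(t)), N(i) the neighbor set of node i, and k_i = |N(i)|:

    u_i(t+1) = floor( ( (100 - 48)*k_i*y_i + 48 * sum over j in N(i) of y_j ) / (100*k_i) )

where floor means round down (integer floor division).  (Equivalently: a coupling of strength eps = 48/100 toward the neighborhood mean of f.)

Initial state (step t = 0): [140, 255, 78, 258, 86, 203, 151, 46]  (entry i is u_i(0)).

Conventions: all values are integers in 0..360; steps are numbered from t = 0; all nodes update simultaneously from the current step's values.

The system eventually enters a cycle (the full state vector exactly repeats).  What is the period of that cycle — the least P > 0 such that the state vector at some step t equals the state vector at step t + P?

Answer: 4
Key observation: The state at step 10, [299, 299, 299, 299, 299, 299, 299, 299], reappears at step 14 — and no state repeats earlier — so the cycle the system enters has period 4.

Derivation:
t=0: [140, 255, 78, 258, 86, 203, 151, 46]
t=1: [260, 242, 223, 241, 229, 264, 263, 191]
t=2: [252, 262, 271, 263, 268, 249, 250, 278]
t=3: [243, 237, 230, 236, 232, 245, 244, 225]
t=4: [266, 269, 272, 269, 271, 265, 266, 274]
t=5: [228, 226, 223, 226, 224, 229, 228, 222]
t=6: [279, 280, 280, 280, 280, 278, 279, 281]
t=7: [208, 207, 207, 207, 207, 209, 208, 206]
t=8: [292, 292, 292, 292, 292, 292, 292, 292]
t=9: [183, 183, 183, 183, 183, 183, 183, 183]
t=10: [299, 299, 299, 299, 299, 299, 299, 299]
t=11: [168, 168, 168, 168, 168, 168, 168, 168]
t=12: [298, 298, 298, 298, 298, 298, 298, 298]
t=13: [171, 171, 171, 171, 171, 171, 171, 171]
t=14: [299, 299, 299, 299, 299, 299, 299, 299]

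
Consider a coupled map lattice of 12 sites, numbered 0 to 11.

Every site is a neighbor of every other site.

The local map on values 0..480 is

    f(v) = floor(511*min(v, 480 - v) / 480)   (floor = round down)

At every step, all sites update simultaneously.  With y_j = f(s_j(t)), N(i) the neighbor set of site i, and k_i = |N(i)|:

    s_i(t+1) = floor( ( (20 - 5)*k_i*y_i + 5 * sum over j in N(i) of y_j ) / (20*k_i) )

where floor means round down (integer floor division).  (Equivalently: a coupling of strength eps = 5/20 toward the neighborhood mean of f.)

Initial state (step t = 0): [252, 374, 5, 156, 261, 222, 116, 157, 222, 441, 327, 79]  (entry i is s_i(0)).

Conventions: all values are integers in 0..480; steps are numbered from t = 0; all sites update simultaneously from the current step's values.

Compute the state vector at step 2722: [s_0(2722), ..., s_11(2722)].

Answer: [249, 249, 246, 251, 249, 249, 249, 251, 249, 246, 251, 246]
Key observation: The state at step 16, [249, 249, 246, 251, 249, 249, 249, 251, 249, 246, 251, 246], reappears at step 18: the system is in a cycle of period 2 from step 16 on.  Therefore the state at step 2722 equals the state at step 16 + ((2722 - 16) mod 2) = 16, which is [249, 249, 246, 251, 249, 249, 249, 251, 249, 246, 251, 246].

Derivation:
t=0: [252, 374, 5, 156, 261, 222, 116, 157, 222, 441, 327, 79]
t=1: [217, 122, 44, 161, 210, 212, 130, 162, 212, 70, 158, 102]
t=2: [211, 137, 76, 167, 205, 207, 143, 168, 207, 97, 165, 121]
t=3: [208, 151, 104, 174, 204, 205, 156, 175, 205, 120, 173, 139]
t=4: [209, 164, 128, 183, 206, 207, 169, 183, 207, 140, 182, 155]
t=5: [212, 178, 150, 192, 210, 211, 181, 192, 211, 159, 191, 171]
t=6: [218, 191, 170, 202, 216, 217, 194, 202, 217, 177, 202, 186]
t=7: [226, 205, 188, 214, 224, 225, 207, 214, 225, 194, 214, 201]
t=8: [235, 219, 206, 226, 234, 235, 221, 226, 235, 211, 226, 216]
t=9: [246, 234, 224, 239, 246, 246, 235, 239, 246, 227, 239, 231]
t=10: [248, 248, 240, 252, 248, 248, 249, 252, 248, 243, 252, 245]
t=11: [246, 246, 252, 243, 246, 246, 245, 243, 246, 250, 243, 249]
t=12: [248, 248, 243, 251, 248, 248, 249, 251, 248, 245, 251, 245]
t=13: [246, 246, 250, 243, 246, 246, 245, 243, 246, 249, 243, 249]
t=14: [248, 248, 245, 251, 248, 248, 249, 251, 248, 246, 251, 246]
t=15: [246, 246, 248, 243, 246, 246, 245, 243, 246, 248, 243, 248]
t=16: [249, 249, 246, 251, 249, 249, 249, 251, 249, 246, 251, 246]
t=17: [245, 245, 248, 243, 245, 245, 245, 243, 245, 248, 243, 248]
t=18: [249, 249, 246, 251, 249, 249, 249, 251, 249, 246, 251, 246]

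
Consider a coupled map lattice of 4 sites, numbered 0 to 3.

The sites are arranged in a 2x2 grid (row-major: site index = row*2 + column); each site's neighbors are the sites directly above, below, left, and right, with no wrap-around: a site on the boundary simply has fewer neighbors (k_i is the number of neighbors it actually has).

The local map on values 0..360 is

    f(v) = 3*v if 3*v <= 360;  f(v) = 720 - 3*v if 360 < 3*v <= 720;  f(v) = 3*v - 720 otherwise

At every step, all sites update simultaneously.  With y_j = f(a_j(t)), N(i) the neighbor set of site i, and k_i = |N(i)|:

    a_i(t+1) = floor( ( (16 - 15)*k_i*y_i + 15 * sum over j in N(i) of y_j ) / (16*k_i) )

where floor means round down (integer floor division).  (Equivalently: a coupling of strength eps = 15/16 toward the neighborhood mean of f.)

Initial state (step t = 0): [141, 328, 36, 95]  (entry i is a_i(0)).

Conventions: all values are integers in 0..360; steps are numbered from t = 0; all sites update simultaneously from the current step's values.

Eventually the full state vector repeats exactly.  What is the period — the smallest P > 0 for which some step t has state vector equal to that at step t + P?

Answer: 24
Key observation: The state at step 67, [147, 110, 110, 147], reappears at step 91 — and no state repeats earlier — so the cycle the system enters has period 24.

Derivation:
t=0: [141, 328, 36, 95]
t=1: [192, 289, 279, 192]
t=2: [132, 144, 142, 132]
t=3: [293, 321, 322, 293]
t=4: [239, 164, 164, 239]
t=5: [213, 17, 17, 213]
t=6: [52, 79, 79, 52]
t=7: [231, 161, 161, 231]
t=8: [223, 40, 40, 223]
t=9: [115, 55, 55, 115]
t=10: [176, 333, 333, 176]
t=11: [273, 197, 197, 273]
t=12: [127, 100, 100, 127]
t=13: [302, 336, 336, 302]
t=14: [281, 192, 192, 281]
t=15: [142, 124, 124, 142]
t=16: [344, 297, 297, 344]
t=17: [179, 303, 303, 179]
t=18: [188, 183, 183, 188]
t=19: [170, 156, 156, 170]
t=20: [249, 212, 212, 249]
t=21: [80, 30, 30, 80]
t=22: [99, 230, 230, 99]
t=23: [46, 280, 280, 46]
t=24: [121, 136, 136, 121]
t=25: [314, 354, 354, 314]
t=26: [334, 229, 229, 334]
t=27: [48, 266, 266, 48]
t=28: [82, 139, 139, 82]
t=29: [299, 249, 249, 299]
t=30: [36, 167, 167, 36]
t=31: [212, 114, 114, 212]
t=32: [325, 100, 100, 325]
t=33: [297, 257, 257, 297]
t=34: [58, 163, 163, 58]
t=35: [227, 177, 177, 227]
t=36: [179, 48, 48, 179]
t=37: [146, 180, 180, 146]
t=38: [186, 275, 275, 186]
t=39: [108, 158, 158, 108]
t=40: [250, 319, 319, 250]
t=41: [224, 42, 42, 224]
t=42: [121, 52, 52, 121]
t=43: [168, 344, 344, 168]
t=44: [306, 222, 222, 306]
t=45: [63, 189, 189, 63]
t=46: [155, 186, 186, 155]
t=47: [167, 249, 249, 167]
t=48: [39, 207, 207, 39]
t=49: [100, 115, 115, 100]
t=50: [342, 302, 302, 342]
t=51: [193, 298, 298, 193]
t=52: [171, 143, 143, 171]
t=53: [285, 212, 212, 285]
t=54: [87, 131, 131, 87]
t=55: [322, 265, 265, 322]
t=56: [85, 235, 235, 85]
t=57: [30, 240, 240, 30]
t=58: [5, 84, 84, 5]
t=59: [237, 29, 29, 237]
t=60: [82, 13, 13, 82]
t=61: [51, 233, 233, 51]
t=62: [29, 144, 144, 29]
t=63: [275, 99, 99, 275]
t=64: [285, 117, 117, 285]
t=65: [337, 148, 148, 337]
t=66: [276, 290, 290, 276]
t=67: [147, 110, 110, 147]
t=68: [326, 282, 282, 326]
t=69: [134, 249, 249, 134]
t=70: [45, 299, 299, 45]
t=71: [174, 137, 137, 174]
t=72: [302, 204, 204, 302]
t=73: [112, 181, 181, 112]
t=74: [186, 326, 326, 186]
t=75: [252, 168, 168, 252]
t=76: [204, 47, 47, 204]
t=77: [138, 110, 110, 138]
t=78: [328, 307, 307, 328]
t=79: [204, 260, 260, 204]
t=80: [63, 105, 105, 63]
t=81: [307, 196, 196, 307]
t=82: [136, 196, 196, 136]
t=83: [143, 300, 300, 143]
t=84: [186, 284, 284, 186]
t=85: [133, 160, 160, 133]
t=86: [245, 315, 315, 245]
t=87: [211, 28, 28, 211]
t=88: [84, 86, 86, 84]
t=89: [257, 252, 252, 257]
t=90: [36, 50, 50, 36]
t=91: [147, 110, 110, 147]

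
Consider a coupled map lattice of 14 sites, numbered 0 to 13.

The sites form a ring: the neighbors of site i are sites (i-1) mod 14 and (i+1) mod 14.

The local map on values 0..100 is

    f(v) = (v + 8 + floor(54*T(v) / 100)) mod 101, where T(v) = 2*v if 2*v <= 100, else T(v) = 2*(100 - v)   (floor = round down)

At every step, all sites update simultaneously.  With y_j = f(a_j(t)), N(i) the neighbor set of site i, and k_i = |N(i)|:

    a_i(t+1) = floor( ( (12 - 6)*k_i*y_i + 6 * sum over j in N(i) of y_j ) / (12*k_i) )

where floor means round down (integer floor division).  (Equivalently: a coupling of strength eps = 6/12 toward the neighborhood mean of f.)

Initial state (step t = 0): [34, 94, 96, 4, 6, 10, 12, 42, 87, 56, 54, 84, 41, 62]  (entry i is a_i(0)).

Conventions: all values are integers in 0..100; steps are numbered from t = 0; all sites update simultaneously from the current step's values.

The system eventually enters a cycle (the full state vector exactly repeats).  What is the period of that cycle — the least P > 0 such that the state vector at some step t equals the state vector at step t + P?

Simulating step by step:
t=0: [34, 94, 96, 4, 6, 10, 12, 42, 87, 56, 54, 84, 41, 62]
t=1: [43, 24, 9, 14, 21, 27, 46, 57, 30, 9, 9, 29, 51, 47]
t=2: [63, 59, 36, 37, 50, 45, 19, 23, 44, 37, 36, 43, 23, 28]
t=3: [23, 27, 64, 65, 26, 14, 37, 64, 84, 87, 86, 82, 68, 49]
t=4: [45, 48, 22, 22, 42, 55, 53, 27, 8, 8, 8, 8, 8, 20]
t=5: [13, 16, 41, 63, 63, 31, 23, 40, 34, 24, 24, 24, 30, 30]
t=6: [45, 52, 59, 30, 24, 52, 68, 78, 76, 62, 57, 60, 66, 61]
t=7: [5, 7, 25, 51, 48, 21, 9, 8, 8, 9, 10, 9, 9, 7]
t=8: [20, 30, 38, 21, 18, 33, 31, 24, 24, 26, 27, 26, 25, 22]
t=9: [55, 69, 73, 58, 54, 67, 69, 60, 58, 61, 63, 62, 58, 53]
t=10: [9, 9, 9, 9, 9, 9, 9, 9, 10, 9, 9, 9, 10, 10]
t=11: [26, 26, 26, 26, 26, 26, 26, 26, 27, 26, 26, 26, 27, 27]
t=12: [62, 62, 62, 62, 62, 62, 62, 62, 63, 62, 62, 62, 63, 63]
t=13: [9, 10, 10, 10, 10, 10, 10, 9, 9, 9, 10, 9, 9, 9]
t=14: [26, 27, 28, 28, 28, 28, 27, 26, 26, 26, 27, 26, 26, 26]
t=15: [62, 64, 65, 66, 66, 65, 64, 62, 62, 62, 63, 62, 62, 62]
t=16: [9, 9, 9, 9, 9, 9, 9, 9, 10, 9, 9, 9, 10, 10]

Answer: 6
Key observation: The state at step 10, [9, 9, 9, 9, 9, 9, 9, 9, 10, 9, 9, 9, 10, 10], reappears at step 16 — and no state repeats earlier — so the cycle the system enters has period 6.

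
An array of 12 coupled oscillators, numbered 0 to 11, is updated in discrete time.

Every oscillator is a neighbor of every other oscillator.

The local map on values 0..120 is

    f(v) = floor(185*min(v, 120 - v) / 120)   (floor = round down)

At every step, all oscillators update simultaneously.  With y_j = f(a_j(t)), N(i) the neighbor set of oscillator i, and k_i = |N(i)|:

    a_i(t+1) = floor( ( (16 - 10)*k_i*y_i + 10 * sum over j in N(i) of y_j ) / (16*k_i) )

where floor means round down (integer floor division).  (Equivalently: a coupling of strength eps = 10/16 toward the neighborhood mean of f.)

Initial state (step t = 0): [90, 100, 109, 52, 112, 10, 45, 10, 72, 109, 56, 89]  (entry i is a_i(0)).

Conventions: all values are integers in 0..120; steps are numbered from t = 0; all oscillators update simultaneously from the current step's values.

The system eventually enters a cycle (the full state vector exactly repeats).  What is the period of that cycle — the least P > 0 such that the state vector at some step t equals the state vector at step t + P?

Simulating step by step:
t=0: [90, 100, 109, 52, 112, 10, 45, 10, 72, 109, 56, 89]
t=1: [43, 38, 33, 54, 32, 33, 50, 33, 52, 33, 56, 43]
t=2: [64, 61, 59, 69, 59, 59, 67, 59, 68, 59, 70, 64]
t=3: [85, 87, 87, 83, 87, 87, 84, 87, 83, 87, 82, 85]
t=4: [52, 51, 51, 54, 51, 51, 53, 51, 54, 51, 54, 52]
t=5: [79, 79, 79, 80, 79, 79, 80, 79, 80, 79, 80, 79]
t=6: [62, 62, 62, 61, 62, 62, 61, 62, 61, 62, 61, 62]
t=7: [89, 89, 89, 89, 89, 89, 89, 89, 89, 89, 89, 89]
t=8: [47, 47, 47, 47, 47, 47, 47, 47, 47, 47, 47, 47]
t=9: [72, 72, 72, 72, 72, 72, 72, 72, 72, 72, 72, 72]
t=10: [74, 74, 74, 74, 74, 74, 74, 74, 74, 74, 74, 74]
t=11: [70, 70, 70, 70, 70, 70, 70, 70, 70, 70, 70, 70]
t=12: [77, 77, 77, 77, 77, 77, 77, 77, 77, 77, 77, 77]
t=13: [66, 66, 66, 66, 66, 66, 66, 66, 66, 66, 66, 66]
t=14: [83, 83, 83, 83, 83, 83, 83, 83, 83, 83, 83, 83]
t=15: [57, 57, 57, 57, 57, 57, 57, 57, 57, 57, 57, 57]
t=16: [87, 87, 87, 87, 87, 87, 87, 87, 87, 87, 87, 87]
t=17: [50, 50, 50, 50, 50, 50, 50, 50, 50, 50, 50, 50]
t=18: [77, 77, 77, 77, 77, 77, 77, 77, 77, 77, 77, 77]

Answer: 6
Key observation: The state at step 12, [77, 77, 77, 77, 77, 77, 77, 77, 77, 77, 77, 77], reappears at step 18 — and no state repeats earlier — so the cycle the system enters has period 6.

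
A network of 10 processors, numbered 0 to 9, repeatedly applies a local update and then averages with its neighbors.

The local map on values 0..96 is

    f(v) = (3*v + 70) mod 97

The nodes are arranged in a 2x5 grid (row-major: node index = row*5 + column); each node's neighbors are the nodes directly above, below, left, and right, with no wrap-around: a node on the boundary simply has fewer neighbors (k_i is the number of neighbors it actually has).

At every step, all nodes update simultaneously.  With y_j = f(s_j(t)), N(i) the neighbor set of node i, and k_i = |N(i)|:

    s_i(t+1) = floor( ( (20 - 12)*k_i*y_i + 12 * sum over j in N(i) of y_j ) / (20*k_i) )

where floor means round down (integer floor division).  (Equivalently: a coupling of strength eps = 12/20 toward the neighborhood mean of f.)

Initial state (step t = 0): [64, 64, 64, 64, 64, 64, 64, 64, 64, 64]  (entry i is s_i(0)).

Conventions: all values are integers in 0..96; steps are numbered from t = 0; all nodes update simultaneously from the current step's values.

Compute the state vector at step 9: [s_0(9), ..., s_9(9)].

Answer: [46, 46, 46, 46, 46, 46, 46, 46, 46, 46]

Derivation:
t=0: [64, 64, 64, 64, 64, 64, 64, 64, 64, 64]
t=1: [68, 68, 68, 68, 68, 68, 68, 68, 68, 68]
t=2: [80, 80, 80, 80, 80, 80, 80, 80, 80, 80]
t=3: [19, 19, 19, 19, 19, 19, 19, 19, 19, 19]
t=4: [30, 30, 30, 30, 30, 30, 30, 30, 30, 30]
t=5: [63, 63, 63, 63, 63, 63, 63, 63, 63, 63]
t=6: [65, 65, 65, 65, 65, 65, 65, 65, 65, 65]
t=7: [71, 71, 71, 71, 71, 71, 71, 71, 71, 71]
t=8: [89, 89, 89, 89, 89, 89, 89, 89, 89, 89]
t=9: [46, 46, 46, 46, 46, 46, 46, 46, 46, 46]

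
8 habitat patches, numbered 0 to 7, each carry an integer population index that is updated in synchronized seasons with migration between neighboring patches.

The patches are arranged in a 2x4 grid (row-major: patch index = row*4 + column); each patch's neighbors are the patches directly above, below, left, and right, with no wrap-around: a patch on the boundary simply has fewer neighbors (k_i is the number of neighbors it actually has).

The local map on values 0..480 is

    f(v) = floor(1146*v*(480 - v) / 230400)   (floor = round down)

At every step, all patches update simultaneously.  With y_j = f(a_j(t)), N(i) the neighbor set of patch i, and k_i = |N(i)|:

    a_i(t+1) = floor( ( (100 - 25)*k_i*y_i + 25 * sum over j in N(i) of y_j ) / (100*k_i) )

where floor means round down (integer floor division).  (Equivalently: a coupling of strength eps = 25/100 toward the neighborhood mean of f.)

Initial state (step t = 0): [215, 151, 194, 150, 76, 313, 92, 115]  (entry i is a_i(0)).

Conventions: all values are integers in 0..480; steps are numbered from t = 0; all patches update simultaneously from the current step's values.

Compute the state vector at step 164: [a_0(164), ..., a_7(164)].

Answer: [279, 279, 279, 279, 279, 279, 279, 279]
Key observation: The state at step 5, [278, 278, 278, 278, 278, 278, 278, 278], reappears at step 7: the system is in a cycle of period 2 from step 5 on.  Therefore the state at step 164 equals the state at step 5 + ((164 - 5) mod 2) = 6, which is [279, 279, 279, 279, 279, 279, 279, 279].

Derivation:
t=0: [215, 151, 194, 150, 76, 313, 92, 115]
t=1: [262, 253, 262, 244, 181, 242, 194, 208]
t=2: [282, 284, 283, 285, 273, 283, 277, 280]
t=3: [277, 276, 277, 276, 280, 277, 278, 277]
t=4: [279, 279, 279, 279, 278, 279, 279, 279]
t=5: [278, 278, 278, 278, 278, 278, 278, 278]
t=6: [279, 279, 279, 279, 279, 279, 279, 279]
t=7: [278, 278, 278, 278, 278, 278, 278, 278]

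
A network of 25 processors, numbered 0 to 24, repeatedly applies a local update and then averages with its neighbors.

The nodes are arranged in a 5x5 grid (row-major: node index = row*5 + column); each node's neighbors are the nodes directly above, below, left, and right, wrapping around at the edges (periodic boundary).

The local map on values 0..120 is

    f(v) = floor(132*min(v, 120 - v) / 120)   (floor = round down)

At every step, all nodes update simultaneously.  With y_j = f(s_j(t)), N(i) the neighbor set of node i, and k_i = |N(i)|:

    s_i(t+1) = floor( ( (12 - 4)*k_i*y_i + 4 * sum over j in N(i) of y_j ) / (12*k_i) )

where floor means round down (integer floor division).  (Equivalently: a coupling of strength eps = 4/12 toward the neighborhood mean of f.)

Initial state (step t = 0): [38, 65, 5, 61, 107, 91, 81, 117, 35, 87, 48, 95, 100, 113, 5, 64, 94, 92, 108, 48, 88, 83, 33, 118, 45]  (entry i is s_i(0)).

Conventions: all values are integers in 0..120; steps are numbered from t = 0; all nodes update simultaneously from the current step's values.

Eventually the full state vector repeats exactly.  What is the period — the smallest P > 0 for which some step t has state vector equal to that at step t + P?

Simulating step by step:
t=0: [38, 65, 5, 61, 107, 91, 81, 117, 35, 87, 48, 95, 100, 113, 5, 64, 94, 92, 108, 48, 88, 83, 33, 118, 45]
t=1: [39, 50, 16, 47, 25, 34, 38, 10, 34, 31, 45, 30, 20, 11, 15, 54, 31, 28, 16, 45, 39, 39, 30, 14, 41]
t=2: [41, 48, 23, 42, 32, 38, 38, 17, 33, 32, 44, 34, 21, 15, 22, 53, 36, 28, 20, 44, 43, 41, 30, 22, 41]
t=3: [44, 47, 29, 40, 37, 41, 39, 22, 33, 34, 45, 37, 23, 19, 28, 53, 40, 29, 24, 44, 47, 44, 32, 28, 42]
t=4: [47, 48, 33, 40, 41, 44, 41, 27, 34, 37, 47, 40, 26, 23, 32, 54, 44, 31, 28, 45, 50, 47, 35, 32, 44]
t=5: [50, 49, 37, 42, 45, 47, 44, 31, 36, 40, 49, 43, 29, 27, 37, 56, 47, 34, 31, 47, 54, 50, 38, 36, 47]
t=6: [54, 51, 41, 44, 49, 50, 47, 35, 38, 44, 51, 46, 32, 31, 41, 58, 50, 37, 35, 49, 57, 53, 41, 40, 50]
t=7: [58, 55, 45, 47, 52, 54, 50, 39, 41, 48, 55, 49, 36, 35, 45, 60, 54, 41, 39, 52, 60, 56, 45, 44, 54]
t=8: [62, 59, 49, 50, 56, 58, 54, 43, 45, 52, 58, 53, 40, 39, 49, 64, 58, 45, 43, 56, 64, 60, 49, 48, 58]
t=9: [62, 62, 53, 54, 60, 62, 58, 48, 49, 56, 61, 57, 45, 44, 53, 61, 61, 49, 48, 59, 61, 64, 53, 52, 61]
t=10: [63, 62, 58, 58, 64, 62, 62, 53, 53, 60, 63, 61, 50, 49, 58, 64, 62, 53, 53, 62, 63, 61, 57, 57, 63]
t=11: [62, 63, 62, 62, 61, 63, 62, 58, 58, 64, 62, 62, 56, 54, 62, 61, 62, 58, 58, 62, 62, 63, 61, 61, 62]
t=12: [62, 62, 63, 63, 63, 62, 62, 62, 62, 61, 63, 62, 61, 60, 62, 63, 63, 62, 62, 63, 63, 62, 63, 63, 63]
t=13: [62, 62, 62, 62, 62, 63, 63, 63, 63, 63, 62, 62, 63, 65, 63, 62, 62, 62, 63, 62, 62, 62, 62, 62, 62]
t=14: [62, 62, 62, 62, 62, 62, 62, 62, 61, 62, 62, 62, 62, 60, 62, 63, 63, 62, 62, 62, 63, 63, 63, 62, 63]
t=15: [62, 62, 62, 63, 62, 63, 63, 63, 63, 63, 62, 62, 63, 65, 63, 62, 62, 62, 63, 62, 62, 62, 62, 62, 62]
t=16: [62, 62, 62, 62, 62, 62, 62, 62, 61, 62, 62, 62, 62, 60, 62, 63, 63, 62, 62, 62, 63, 63, 63, 62, 63]

Answer: 2
Key observation: The state at step 14, [62, 62, 62, 62, 62, 62, 62, 62, 61, 62, 62, 62, 62, 60, 62, 63, 63, 62, 62, 62, 63, 63, 63, 62, 63], reappears at step 16 — and no state repeats earlier — so the cycle the system enters has period 2.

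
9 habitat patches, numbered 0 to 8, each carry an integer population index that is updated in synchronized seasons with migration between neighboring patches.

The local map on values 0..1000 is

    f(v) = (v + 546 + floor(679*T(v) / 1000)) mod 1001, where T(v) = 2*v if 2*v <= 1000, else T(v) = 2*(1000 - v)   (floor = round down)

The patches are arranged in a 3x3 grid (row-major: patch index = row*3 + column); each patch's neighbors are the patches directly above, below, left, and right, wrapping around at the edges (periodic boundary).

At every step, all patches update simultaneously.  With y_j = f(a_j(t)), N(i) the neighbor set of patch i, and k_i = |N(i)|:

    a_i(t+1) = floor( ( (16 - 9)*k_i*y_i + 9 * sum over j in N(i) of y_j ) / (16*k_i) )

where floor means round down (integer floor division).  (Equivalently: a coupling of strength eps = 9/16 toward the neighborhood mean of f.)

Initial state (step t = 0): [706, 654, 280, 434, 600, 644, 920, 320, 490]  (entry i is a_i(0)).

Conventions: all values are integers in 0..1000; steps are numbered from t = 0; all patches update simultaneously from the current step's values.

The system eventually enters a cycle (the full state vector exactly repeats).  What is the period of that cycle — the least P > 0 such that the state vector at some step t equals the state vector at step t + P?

Simulating step by step:
t=0: [706, 654, 280, 434, 600, 644, 920, 320, 490]
t=1: [567, 551, 467, 611, 611, 597, 562, 500, 552]
t=2: [691, 695, 676, 689, 693, 683, 702, 709, 696]
t=3: [655, 654, 657, 655, 654, 656, 652, 651, 653]
t=4: [668, 668, 667, 668, 668, 668, 668, 668, 668]
t=5: [663, 663, 663, 663, 663, 663, 663, 663, 663]
t=6: [665, 665, 665, 665, 665, 665, 665, 665, 665]
t=7: [664, 664, 664, 664, 664, 664, 664, 664, 664]
t=8: [665, 665, 665, 665, 665, 665, 665, 665, 665]

Answer: 2
Key observation: The state at step 6, [665, 665, 665, 665, 665, 665, 665, 665, 665], reappears at step 8 — and no state repeats earlier — so the cycle the system enters has period 2.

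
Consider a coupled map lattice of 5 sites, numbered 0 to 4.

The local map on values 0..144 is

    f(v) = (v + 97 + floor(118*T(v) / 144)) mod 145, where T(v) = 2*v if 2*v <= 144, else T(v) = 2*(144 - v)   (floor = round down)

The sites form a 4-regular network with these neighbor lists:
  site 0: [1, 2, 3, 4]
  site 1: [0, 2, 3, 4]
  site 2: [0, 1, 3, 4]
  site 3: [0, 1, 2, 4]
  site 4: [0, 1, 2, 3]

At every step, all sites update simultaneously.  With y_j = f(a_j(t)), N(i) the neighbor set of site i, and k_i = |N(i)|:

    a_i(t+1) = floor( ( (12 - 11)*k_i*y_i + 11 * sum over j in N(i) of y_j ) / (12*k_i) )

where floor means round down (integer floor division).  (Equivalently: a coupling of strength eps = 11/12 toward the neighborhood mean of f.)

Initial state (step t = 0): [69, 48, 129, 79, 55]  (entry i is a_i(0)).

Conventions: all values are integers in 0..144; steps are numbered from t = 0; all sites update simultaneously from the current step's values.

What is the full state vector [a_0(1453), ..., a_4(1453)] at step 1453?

Simulating step by step:
t=0: [69, 48, 129, 79, 55]
t=1: [106, 114, 110, 106, 112]
t=2: [117, 117, 117, 117, 117]
t=3: [113, 113, 113, 113, 113]
t=4: [115, 115, 115, 115, 115]
t=5: [114, 114, 114, 114, 114]
t=6: [115, 115, 115, 115, 115]

Answer: [114, 114, 114, 114, 114]
Key observation: The state at step 4, [115, 115, 115, 115, 115], reappears at step 6: the system is in a cycle of period 2 from step 4 on.  Therefore the state at step 1453 equals the state at step 4 + ((1453 - 4) mod 2) = 5, which is [114, 114, 114, 114, 114].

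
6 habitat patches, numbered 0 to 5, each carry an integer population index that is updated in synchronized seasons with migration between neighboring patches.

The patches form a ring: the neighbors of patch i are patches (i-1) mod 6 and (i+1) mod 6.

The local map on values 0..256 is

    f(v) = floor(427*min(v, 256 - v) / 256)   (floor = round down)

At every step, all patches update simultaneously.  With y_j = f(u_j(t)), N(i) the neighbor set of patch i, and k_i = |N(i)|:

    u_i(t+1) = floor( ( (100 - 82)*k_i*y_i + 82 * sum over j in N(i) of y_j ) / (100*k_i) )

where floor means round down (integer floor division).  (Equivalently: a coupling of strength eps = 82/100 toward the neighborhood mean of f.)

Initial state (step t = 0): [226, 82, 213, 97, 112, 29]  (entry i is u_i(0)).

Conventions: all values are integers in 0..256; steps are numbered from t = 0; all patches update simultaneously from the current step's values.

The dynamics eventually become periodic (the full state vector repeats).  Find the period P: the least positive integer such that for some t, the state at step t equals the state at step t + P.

Simulating step by step:
t=0: [226, 82, 213, 97, 112, 29]
t=1: [84, 74, 134, 134, 119, 105]
t=2: [147, 162, 170, 200, 190, 170]
t=3: [155, 160, 127, 120, 116, 145]
t=4: [171, 184, 185, 201, 192, 181]
t=5: [125, 127, 107, 108, 107, 123]
t=6: [208, 196, 192, 178, 189, 195]
t=7: [96, 94, 113, 112, 114, 96]
t=8: [158, 170, 174, 188, 176, 172]
t=9: [145, 148, 129, 130, 127, 146]
t=10: [182, 194, 197, 210, 199, 195]
t=11: [105, 109, 91, 92, 89, 107]
t=12: [178, 166, 164, 150, 162, 164]
t=13: [147, 143, 161, 158, 162, 144]
t=14: [185, 172, 172, 158, 171, 171]
t=15: [136, 130, 149, 144, 150, 131]
t=16: [207, 192, 194, 178, 193, 191]
t=17: [102, 94, 115, 108, 116, 95]
t=18: [159, 176, 172, 189, 173, 177]
t=19: [137, 147, 125, 133, 124, 146]
t=20: [184, 199, 195, 206, 196, 198]
t=21: [99, 107, 91, 97, 91, 107]
t=22: [175, 161, 166, 152, 166, 161]
t=23: [153, 145, 162, 154, 162, 145]
t=24: [182, 167, 173, 158, 173, 167]
t=25: [143, 133, 152, 142, 152, 133]
t=26: [201, 184, 193, 176, 193, 184]
t=27: [114, 101, 122, 110, 122, 101]
t=28: [171, 191, 180, 199, 180, 191]
t=29: [113, 128, 105, 120, 105, 128]
t=30: [208, 187, 200, 179, 200, 187]
t=31: [108, 91, 116, 99, 116, 91]
t=32: [156, 180, 164, 187, 164, 180]
t=33: [133, 153, 126, 146, 126, 153]
t=34: [177, 200, 182, 205, 182, 200]
t=35: [99, 120, 95, 116, 95, 120]
t=36: [193, 168, 189, 164, 189, 168]
t=37: [138, 114, 142, 118, 142, 114]
t=38: [191, 192, 192, 191, 192, 192]
t=39: [106, 106, 106, 106, 106, 106]
t=40: [176, 176, 176, 176, 176, 176]
t=41: [133, 133, 133, 133, 133, 133]
t=42: [205, 205, 205, 205, 205, 205]
t=43: [85, 85, 85, 85, 85, 85]
t=44: [141, 141, 141, 141, 141, 141]
t=45: [191, 191, 191, 191, 191, 191]
t=46: [108, 108, 108, 108, 108, 108]
t=47: [180, 180, 180, 180, 180, 180]
t=48: [126, 126, 126, 126, 126, 126]
t=49: [210, 210, 210, 210, 210, 210]
t=50: [76, 76, 76, 76, 76, 76]
t=51: [126, 126, 126, 126, 126, 126]

Answer: 3
Key observation: The state at step 48, [126, 126, 126, 126, 126, 126], reappears at step 51 — and no state repeats earlier — so the cycle the system enters has period 3.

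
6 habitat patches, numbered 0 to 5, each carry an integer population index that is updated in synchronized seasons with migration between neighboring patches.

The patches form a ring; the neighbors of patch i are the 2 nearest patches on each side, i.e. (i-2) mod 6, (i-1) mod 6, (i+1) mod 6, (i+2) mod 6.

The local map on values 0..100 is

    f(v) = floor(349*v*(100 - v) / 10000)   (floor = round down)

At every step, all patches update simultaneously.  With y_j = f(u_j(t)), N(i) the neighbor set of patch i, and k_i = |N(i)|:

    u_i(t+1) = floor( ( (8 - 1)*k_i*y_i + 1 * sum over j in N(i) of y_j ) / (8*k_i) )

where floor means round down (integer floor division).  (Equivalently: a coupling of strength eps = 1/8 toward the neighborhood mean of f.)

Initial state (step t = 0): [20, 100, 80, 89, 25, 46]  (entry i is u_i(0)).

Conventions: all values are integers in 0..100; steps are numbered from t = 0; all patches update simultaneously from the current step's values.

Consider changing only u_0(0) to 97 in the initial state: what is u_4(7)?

Answer: u_4(7) = 51
Key observation: This trace re-runs the system from the modified initial state.

Derivation:
t=0: [97, 100, 80, 89, 25, 46]
t=1: [15, 5, 51, 36, 62, 78]
t=2: [46, 22, 83, 77, 80, 58]
t=3: [83, 60, 51, 61, 56, 82]
t=4: [52, 81, 85, 82, 82, 54]
t=5: [83, 54, 46, 51, 53, 82]
t=6: [52, 83, 84, 85, 83, 54]
t=7: [83, 51, 47, 45, 51, 82]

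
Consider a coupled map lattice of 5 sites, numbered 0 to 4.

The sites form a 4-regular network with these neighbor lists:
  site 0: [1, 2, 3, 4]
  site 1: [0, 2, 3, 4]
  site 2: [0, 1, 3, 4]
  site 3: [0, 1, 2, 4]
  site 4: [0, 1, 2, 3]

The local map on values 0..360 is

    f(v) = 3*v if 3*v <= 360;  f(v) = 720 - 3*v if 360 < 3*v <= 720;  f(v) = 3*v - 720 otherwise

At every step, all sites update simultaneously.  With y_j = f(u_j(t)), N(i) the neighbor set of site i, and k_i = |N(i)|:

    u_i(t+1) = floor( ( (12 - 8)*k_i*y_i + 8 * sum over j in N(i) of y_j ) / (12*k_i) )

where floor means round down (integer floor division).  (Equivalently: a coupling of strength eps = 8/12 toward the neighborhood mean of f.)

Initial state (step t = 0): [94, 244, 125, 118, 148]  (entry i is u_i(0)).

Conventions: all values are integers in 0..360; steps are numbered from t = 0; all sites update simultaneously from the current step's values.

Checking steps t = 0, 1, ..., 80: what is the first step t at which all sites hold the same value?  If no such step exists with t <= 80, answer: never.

Answer: 5
Key observation: Synchronization is absorbing here: once all sites are equal they stay equal, and step 5 is the first all-equal step.

Derivation:
t=0: [94, 244, 125, 118, 148]  (not all equal)
t=1: [258, 213, 269, 270, 257]  (not all equal)
t=2: [69, 74, 75, 75, 69]  (not all equal)
t=3: [215, 218, 218, 218, 215]  (not all equal)
t=4: [70, 69, 69, 69, 70]  (not all equal)
t=5: [208, 208, 208, 208, 208]  (all equal)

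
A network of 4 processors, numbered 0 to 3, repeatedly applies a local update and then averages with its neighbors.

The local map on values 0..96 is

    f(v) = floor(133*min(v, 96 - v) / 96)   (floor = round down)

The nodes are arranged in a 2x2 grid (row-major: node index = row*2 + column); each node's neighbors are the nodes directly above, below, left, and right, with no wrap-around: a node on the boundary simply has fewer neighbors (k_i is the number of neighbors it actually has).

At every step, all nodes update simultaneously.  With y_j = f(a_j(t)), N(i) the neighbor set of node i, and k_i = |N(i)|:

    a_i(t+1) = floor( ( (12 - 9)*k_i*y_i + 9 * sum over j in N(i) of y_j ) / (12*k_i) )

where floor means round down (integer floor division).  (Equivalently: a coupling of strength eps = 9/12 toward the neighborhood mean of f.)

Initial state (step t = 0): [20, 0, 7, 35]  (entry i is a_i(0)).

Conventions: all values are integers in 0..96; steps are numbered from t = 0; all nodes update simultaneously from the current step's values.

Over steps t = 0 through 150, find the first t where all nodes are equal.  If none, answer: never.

Answer: 10
Key observation: Synchronization is absorbing here: once all nodes are equal they stay equal, and step 10 is the first all-equal step.

Derivation:
t=0: [20, 0, 7, 35]  (not all equal)
t=1: [10, 28, 30, 15]  (not all equal)
t=2: [32, 21, 22, 34]  (not all equal)
t=3: [33, 41, 41, 33]  (not all equal)
t=4: [53, 47, 47, 53]  (not all equal)
t=5: [63, 60, 60, 63]  (not all equal)
t=6: [48, 46, 46, 48]  (not all equal)
t=7: [63, 65, 65, 63]  (not all equal)
t=8: [42, 44, 44, 42]  (not all equal)
t=9: [59, 58, 58, 59]  (not all equal)
t=10: [51, 51, 51, 51]  (all equal)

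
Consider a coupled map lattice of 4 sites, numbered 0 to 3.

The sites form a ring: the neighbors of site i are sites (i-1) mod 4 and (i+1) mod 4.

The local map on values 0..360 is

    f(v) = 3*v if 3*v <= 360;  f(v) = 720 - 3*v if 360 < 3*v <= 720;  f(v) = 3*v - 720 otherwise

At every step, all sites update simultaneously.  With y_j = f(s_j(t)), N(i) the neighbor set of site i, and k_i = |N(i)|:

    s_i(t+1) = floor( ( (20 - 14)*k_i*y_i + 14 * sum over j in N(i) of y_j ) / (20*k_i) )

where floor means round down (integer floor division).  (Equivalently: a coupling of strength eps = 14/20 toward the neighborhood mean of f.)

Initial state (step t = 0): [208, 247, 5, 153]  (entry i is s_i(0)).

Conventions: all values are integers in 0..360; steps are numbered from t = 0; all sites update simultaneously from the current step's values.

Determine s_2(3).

Simulating step by step:
t=0: [208, 247, 5, 153]
t=1: [127, 45, 103, 117]
t=2: [271, 267, 262, 332]
t=3: [152, 79, 144, 138]

Answer: s_2(3) = 144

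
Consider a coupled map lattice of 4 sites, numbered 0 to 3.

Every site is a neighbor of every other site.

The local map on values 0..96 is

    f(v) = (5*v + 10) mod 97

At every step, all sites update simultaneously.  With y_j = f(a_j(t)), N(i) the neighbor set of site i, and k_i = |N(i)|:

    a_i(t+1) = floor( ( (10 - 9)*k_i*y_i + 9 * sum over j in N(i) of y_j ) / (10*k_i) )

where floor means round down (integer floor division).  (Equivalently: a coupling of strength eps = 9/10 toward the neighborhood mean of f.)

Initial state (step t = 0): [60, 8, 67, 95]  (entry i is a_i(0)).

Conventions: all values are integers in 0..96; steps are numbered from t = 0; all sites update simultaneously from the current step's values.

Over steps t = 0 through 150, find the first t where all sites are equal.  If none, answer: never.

Answer: never
Key observation: The state at step 17 reappears at step 23 — the system is in a cycle of period 6 from step 17 on.  No step 0..23 is synchronized, and the cycle repeats forever, so no step up to 150 (or ever) has all sites equal.

Derivation:
t=0: [60, 8, 67, 95]  (not all equal)
t=1: [33, 26, 26, 36]  (not all equal)
t=2: [61, 68, 68, 58]  (not all equal)
t=3: [40, 33, 33, 43]  (not all equal)
t=4: [57, 45, 45, 54]  (not all equal)
t=5: [50, 43, 43, 34]  (not all equal)
t=6: [50, 57, 57, 46]  (not all equal)
t=7: [22, 35, 35, 26]  (not all equal)
t=8: [68, 55, 55, 64]  (not all equal)
t=9: [72, 65, 65, 76]  (not all equal)
t=10: [34, 41, 41, 50]  (not all equal)
t=11: [40, 53, 53, 44]  (not all equal)
t=12: [61, 48, 48, 57]  (not all equal)
t=13: [37, 30, 30, 41]  (not all equal)
t=14: [44, 31, 31, 40]  (not all equal)
t=15: [49, 42, 42, 53]  (not all equal)
t=16: [46, 53, 53, 42]  (not all equal)
t=17: [61, 54, 54, 65]  (not all equal)
t=18: [67, 54, 54, 63]  (not all equal)
t=19: [67, 60, 60, 71]  (not all equal)
t=20: [39, 46, 46, 35]  (not all equal)
t=21: [55, 48, 48, 39]  (not all equal)
t=22: [46, 53, 53, 62]  (not all equal)
t=23: [61, 54, 54, 65]  (not all equal)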